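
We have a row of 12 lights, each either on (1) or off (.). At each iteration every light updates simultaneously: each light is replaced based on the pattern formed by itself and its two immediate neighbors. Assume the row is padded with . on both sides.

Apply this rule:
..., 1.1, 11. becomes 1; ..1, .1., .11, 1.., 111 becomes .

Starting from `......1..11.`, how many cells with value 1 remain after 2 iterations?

4

iteration 1: 11111.....1.
iteration 2: ....1.111...
count of 1: 4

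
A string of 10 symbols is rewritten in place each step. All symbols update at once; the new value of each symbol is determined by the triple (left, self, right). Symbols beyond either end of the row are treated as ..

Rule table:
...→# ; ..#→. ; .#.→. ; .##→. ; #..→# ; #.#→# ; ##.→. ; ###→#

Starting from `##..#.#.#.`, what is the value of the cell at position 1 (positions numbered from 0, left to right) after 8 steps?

step 1: ..#..#.#.#
step 2: #..#..#.#.
step 3: .#..#..#.#
step 4: ..#..#..#.
step 5: #..#..#..#
step 6: .#..#..#..
step 7: ..#..#..##
step 8: #..#..#...
position 1 holds .

.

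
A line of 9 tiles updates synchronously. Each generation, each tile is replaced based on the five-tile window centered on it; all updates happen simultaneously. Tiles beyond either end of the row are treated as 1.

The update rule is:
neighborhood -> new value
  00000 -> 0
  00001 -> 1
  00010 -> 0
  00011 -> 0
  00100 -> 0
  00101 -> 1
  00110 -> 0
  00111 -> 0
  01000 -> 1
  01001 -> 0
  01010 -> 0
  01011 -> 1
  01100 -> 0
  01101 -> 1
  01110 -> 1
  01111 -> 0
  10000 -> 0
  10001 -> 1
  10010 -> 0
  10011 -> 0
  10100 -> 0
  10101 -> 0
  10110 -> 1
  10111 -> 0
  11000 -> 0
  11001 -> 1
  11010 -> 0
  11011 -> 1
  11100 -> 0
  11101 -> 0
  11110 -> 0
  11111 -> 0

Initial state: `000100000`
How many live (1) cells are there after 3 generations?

010010010
000000011
000001000
count of 1: 1

1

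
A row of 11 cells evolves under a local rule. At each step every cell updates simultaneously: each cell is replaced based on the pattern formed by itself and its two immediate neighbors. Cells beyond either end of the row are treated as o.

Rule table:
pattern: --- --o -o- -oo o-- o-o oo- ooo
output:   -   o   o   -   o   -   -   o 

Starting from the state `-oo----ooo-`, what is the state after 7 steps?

oo--o-o--oo

step 1: ---o--o-o--
step 2: o-ooooo-ooo
step 3: ---ooo---oo
step 4: o-o-o-o-o-o
step 5: --o-o-o-o--
step 6: ooo-o-o-ooo
step 7: oo--o-o--oo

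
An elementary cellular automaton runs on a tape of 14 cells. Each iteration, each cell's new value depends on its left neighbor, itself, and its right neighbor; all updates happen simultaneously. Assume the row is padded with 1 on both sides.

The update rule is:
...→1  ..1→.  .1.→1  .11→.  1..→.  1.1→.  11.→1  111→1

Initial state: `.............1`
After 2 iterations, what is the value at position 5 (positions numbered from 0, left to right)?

1

.11111111111..
..1111111111..
position 5 holds 1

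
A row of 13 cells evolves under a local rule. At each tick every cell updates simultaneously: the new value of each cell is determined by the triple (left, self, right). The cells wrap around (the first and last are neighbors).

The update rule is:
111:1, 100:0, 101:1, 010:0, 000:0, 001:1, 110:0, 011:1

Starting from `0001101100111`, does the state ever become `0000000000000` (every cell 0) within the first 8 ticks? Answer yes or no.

no

0011011001110
0110110011100
1101100111000
1011001110001
0110011100011
1100111000110
1001110001101
0011100011011
tick 8 is 0011100011011, still not uniform 0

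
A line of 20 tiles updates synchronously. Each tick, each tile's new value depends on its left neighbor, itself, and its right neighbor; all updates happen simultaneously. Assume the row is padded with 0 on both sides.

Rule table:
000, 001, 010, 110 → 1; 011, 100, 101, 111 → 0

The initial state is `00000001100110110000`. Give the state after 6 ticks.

11111110101010010111
00000010101010110001
11111110101010010111  (repeats tick 1; period 2)
tick 6: 00000010101010110001

00000010101010110001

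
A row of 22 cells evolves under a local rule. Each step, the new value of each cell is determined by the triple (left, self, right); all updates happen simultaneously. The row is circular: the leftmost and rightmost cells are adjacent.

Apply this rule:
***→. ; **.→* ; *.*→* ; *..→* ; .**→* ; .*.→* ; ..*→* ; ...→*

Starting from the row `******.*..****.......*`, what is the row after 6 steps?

step 1: .....******..*********
step 2: ******....****.......*
step 3: .....******..*********  (repeats step 1; period 2)
step 6: ******....****.......*

******....****.......*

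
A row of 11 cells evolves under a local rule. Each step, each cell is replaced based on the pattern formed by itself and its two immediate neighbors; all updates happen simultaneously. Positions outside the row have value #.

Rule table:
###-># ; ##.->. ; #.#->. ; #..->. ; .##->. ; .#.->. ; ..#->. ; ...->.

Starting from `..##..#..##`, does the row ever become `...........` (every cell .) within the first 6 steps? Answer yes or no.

yes

step 1: ..........#
step 2: ...........
all cells are . at step 2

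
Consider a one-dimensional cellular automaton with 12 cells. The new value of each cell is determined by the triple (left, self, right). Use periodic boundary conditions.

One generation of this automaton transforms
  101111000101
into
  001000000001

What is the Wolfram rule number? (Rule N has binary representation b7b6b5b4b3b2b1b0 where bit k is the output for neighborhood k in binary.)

8

position 3: 111 → 0  (bit 7 = 0)
position 0: 110 → 0  (bit 6 = 0)
position 1: 101 → 0  (bit 5 = 0)
position 6: 100 → 0  (bit 4 = 0)
position 2: 011 → 1  (bit 3 = 1)
position 9: 010 → 0  (bit 2 = 0)
position 8: 001 → 0  (bit 1 = 0)
position 7: 000 → 0  (bit 0 = 0)
bits b7..b0 = 00001000 = 8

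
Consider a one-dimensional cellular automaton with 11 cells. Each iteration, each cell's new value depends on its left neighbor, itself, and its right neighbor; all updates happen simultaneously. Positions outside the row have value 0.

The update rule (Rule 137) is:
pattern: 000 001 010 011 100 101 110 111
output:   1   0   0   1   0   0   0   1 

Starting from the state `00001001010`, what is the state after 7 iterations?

11100000000
11001111111
10001111110
00101111100
10001111001
00101110000
10001100111

10001100111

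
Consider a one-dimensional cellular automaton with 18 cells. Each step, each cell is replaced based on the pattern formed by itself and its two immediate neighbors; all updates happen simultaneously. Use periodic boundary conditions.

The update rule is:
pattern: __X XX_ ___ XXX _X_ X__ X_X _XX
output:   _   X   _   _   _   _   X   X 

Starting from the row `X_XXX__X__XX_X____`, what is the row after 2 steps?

_XXX______X_X_____

_XX_X_____XXX_____
_XXX______X_X_____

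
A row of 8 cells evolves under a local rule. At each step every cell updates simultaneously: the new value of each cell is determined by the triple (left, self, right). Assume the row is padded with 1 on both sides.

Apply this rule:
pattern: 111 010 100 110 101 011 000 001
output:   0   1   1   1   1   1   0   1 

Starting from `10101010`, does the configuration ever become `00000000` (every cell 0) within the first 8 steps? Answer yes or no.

yes

11111111
00000000
all cells are 0 at step 2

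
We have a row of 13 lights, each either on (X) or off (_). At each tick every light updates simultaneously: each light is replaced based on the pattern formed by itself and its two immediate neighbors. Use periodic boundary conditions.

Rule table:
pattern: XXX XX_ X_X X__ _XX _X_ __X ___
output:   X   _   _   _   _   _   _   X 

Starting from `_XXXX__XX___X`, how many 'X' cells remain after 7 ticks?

5

tick 1: __XX______X__
tick 2: X____XXXX___X
tick 3: __XX__XX__X__
tick 4: X___________X
tick 5: __XXXXXXXXX__
tick 6: X__XXXXXXX__X
tick 7: ____XXXXX____
count of X: 5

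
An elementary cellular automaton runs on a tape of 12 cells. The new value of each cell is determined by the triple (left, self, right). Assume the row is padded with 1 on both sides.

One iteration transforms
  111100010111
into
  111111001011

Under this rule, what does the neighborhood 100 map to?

At position 4 the neighborhood is 100; the next row has 1 there.

1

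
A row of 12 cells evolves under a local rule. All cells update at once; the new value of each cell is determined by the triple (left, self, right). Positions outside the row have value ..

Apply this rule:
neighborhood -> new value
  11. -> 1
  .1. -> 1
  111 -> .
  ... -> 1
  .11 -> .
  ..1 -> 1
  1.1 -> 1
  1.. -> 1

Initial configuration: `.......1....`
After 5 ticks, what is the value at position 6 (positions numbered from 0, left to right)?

tick 1: 111111111111
tick 2: ...........1
tick 3: 111111111111  (repeats tick 1; period 2)
tick 5: 111111111111
position 6 holds 1

1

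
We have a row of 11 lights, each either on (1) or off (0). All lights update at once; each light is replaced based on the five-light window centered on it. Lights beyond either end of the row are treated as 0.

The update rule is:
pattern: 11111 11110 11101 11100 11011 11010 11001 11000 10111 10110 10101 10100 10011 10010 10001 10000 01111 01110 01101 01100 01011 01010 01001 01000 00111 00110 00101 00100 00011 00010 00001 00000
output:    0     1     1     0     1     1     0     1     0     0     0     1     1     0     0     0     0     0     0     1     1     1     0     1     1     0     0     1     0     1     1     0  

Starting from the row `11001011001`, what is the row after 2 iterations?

01000101001
11101011001

11101011001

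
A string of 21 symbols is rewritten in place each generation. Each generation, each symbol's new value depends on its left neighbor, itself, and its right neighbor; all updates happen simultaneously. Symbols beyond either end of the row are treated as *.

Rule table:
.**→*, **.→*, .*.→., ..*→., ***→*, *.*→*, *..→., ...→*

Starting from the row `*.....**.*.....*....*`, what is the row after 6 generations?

*********..**********

*.***.***..***...**.*
*********..***.*.****
*********..****.*****
*********..**********
*********..**********  (fixed point — unchanged through generation 6)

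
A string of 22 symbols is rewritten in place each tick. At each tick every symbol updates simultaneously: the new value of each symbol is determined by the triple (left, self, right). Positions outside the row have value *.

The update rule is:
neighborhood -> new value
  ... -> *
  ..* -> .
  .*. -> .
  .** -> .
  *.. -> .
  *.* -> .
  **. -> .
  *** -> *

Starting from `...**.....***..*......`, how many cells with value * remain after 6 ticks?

6

.*....***..*.....****.
...**..*.....***..**..
.*.......***..*.......
...*****..*.....*****.
.*..***.....***..***..
.....*..***..*....*...
count of *: 6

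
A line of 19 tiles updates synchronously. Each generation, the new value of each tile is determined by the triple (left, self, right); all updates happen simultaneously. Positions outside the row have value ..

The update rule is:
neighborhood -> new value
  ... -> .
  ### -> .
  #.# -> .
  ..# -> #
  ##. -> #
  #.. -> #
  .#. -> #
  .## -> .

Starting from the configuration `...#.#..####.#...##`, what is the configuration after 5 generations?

generation 1: ..##.###...#.##.#.#
generation 2: .#.#...##.##..#.#.#
generation 3: ##.##.#.#..####.#.#
generation 4: .#..#.#.###...#.#.#
generation 5: #####.#...##.##.#.#

#####.#...##.##.#.#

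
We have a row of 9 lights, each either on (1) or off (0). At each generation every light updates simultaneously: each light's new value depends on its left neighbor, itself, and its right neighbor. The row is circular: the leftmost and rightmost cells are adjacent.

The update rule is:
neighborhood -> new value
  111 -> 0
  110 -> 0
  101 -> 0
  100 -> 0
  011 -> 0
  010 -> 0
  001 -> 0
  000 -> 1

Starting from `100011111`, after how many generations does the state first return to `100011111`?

001000000
100011111

2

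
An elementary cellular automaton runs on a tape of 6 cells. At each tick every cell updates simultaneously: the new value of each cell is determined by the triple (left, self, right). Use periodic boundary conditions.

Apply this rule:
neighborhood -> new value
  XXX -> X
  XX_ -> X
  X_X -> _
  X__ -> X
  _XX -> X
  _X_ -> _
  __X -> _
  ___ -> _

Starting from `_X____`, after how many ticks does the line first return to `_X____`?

__X___
___X__
____X_
_____X
X_____
_X____

6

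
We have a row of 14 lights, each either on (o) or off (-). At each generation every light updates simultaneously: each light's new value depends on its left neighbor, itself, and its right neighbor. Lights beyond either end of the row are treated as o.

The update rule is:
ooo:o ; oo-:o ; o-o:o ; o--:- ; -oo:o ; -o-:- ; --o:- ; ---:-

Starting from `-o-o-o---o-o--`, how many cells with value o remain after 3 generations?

o-o-o-----o---
oo-o----------
ooo-----------
count of o: 3

3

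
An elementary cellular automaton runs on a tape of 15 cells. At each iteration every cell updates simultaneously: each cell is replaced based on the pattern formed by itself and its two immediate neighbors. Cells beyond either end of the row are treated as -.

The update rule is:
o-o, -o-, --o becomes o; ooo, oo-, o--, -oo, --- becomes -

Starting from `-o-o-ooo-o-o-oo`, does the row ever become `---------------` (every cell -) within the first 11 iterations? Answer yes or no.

iteration 1: ooooo---ooooo--
iteration 2: -------o-------
iteration 3: ------oo-------
iteration 4: -----o---------
iteration 5: ----oo---------
iteration 6: ---o-----------
iteration 7: --oo-----------
iteration 8: -o-------------
iteration 9: oo-------------
iteration 10: ---------------
all cells are - at iteration 10

yes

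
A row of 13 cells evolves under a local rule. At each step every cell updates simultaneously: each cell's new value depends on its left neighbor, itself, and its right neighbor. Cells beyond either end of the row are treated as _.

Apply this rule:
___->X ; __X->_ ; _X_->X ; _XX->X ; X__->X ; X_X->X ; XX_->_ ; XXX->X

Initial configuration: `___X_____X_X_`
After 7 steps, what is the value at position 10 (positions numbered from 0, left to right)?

_

XX_XXXXX_XXXX
X_XXXXX_XXXX_
XXXXXX_XXXX_X
XXXXX_XXXX_XX
XXXX_XXXX_XX_
XXX_XXXX_XX_X
XX_XXXX_XX_XX
position 10 holds _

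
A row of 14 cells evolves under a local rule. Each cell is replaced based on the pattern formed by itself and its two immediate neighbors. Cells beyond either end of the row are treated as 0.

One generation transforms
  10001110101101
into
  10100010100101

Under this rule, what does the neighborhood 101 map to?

At position 7 the neighborhood is 101; the next row has 0 there.

0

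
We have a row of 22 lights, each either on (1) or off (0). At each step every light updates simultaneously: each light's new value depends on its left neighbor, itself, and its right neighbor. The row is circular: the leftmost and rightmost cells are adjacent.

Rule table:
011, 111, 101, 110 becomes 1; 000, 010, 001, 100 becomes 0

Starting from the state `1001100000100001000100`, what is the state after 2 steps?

0001100000000000000000

0001100000000000000000
0001100000000000000000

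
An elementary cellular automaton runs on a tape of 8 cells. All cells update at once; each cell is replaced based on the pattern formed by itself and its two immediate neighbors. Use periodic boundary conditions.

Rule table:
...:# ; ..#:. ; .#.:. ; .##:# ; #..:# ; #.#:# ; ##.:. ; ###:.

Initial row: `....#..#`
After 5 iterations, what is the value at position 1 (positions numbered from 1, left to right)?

iteration 1: ###..#..
iteration 2: #..#..#.
iteration 3: .#..#..#
iteration 4: #.#..#..
iteration 5: .#.#..#.
position 1 holds .

.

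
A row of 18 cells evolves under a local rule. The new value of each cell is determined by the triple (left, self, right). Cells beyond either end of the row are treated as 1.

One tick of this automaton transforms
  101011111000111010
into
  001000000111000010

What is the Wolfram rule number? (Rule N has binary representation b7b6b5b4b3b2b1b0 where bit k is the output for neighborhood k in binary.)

position 5: 111 → 0  (bit 7 = 0)
position 0: 110 → 0  (bit 6 = 0)
position 1: 101 → 0  (bit 5 = 0)
position 9: 100 → 1  (bit 4 = 1)
position 4: 011 → 0  (bit 3 = 0)
position 2: 010 → 1  (bit 2 = 1)
position 11: 001 → 1  (bit 1 = 1)
position 10: 000 → 1  (bit 0 = 1)
bits b7..b0 = 00010111 = 23

23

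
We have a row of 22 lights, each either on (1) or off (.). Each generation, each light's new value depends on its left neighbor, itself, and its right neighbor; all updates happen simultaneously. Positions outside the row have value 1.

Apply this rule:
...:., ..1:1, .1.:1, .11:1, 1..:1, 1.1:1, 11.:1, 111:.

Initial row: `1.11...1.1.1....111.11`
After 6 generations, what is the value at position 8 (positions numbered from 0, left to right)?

11111.1111111..11.111.
....111.....1111111.11
1..11.11...11.....111.
111111111.1111...11.11
........111..11.11111.
1......11.1111111...11
position 8 holds 1

1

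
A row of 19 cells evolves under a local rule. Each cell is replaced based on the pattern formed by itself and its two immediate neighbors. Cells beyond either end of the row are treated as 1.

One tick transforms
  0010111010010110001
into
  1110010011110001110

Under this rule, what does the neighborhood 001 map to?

1

At position 1 the neighborhood is 001; the next row has 1 there.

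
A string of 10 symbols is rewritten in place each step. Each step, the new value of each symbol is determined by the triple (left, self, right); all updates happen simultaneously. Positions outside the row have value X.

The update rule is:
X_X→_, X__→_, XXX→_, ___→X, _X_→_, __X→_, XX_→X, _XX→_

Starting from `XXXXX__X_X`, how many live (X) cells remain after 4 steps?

1

____X_____
_XX___XXX_
__X_X___X_
______X___
count of X: 1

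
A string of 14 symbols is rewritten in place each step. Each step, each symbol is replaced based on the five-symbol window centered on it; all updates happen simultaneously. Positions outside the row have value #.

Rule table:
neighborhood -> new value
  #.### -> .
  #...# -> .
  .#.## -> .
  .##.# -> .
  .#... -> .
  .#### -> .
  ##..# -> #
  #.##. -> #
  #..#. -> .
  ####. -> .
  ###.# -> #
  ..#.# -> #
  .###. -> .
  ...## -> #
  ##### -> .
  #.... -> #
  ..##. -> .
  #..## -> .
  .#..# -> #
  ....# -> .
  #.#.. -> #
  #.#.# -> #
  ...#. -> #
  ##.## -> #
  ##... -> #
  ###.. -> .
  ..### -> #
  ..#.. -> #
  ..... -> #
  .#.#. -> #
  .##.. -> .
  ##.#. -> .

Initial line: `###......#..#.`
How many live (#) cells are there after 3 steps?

8

...####.###.#.
#.##..##..#.#.
###.#...#.###.
count of #: 8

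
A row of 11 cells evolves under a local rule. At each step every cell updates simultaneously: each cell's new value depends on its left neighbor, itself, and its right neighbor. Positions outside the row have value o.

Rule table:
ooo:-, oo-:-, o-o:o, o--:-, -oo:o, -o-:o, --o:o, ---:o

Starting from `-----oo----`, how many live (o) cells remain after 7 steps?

-ooooo--ooo
oo-----oo--
---ooooo--o
-ooo-----oo
oo---ooooo-
---ooo----o
-ooo---oooo
count of o: 7

7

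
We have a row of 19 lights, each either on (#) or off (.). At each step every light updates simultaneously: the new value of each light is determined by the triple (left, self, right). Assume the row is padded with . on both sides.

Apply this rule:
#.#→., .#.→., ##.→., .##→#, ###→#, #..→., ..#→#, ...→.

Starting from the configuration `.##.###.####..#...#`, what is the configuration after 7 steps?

##..##..###..#...#.
#..##..###..#...#..
..##..###..#...#...
.##..###..#...#....
##..###..#...#.....
#..###..#...#......
..###..#...#.......

..###..#...#.......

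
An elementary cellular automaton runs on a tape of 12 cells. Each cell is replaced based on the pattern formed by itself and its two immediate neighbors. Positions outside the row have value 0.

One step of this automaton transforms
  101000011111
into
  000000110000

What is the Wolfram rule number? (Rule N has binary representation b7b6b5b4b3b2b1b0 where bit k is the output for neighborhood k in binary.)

10

position 8: 111 → 0  (bit 7 = 0)
position 11: 110 → 0  (bit 6 = 0)
position 1: 101 → 0  (bit 5 = 0)
position 3: 100 → 0  (bit 4 = 0)
position 7: 011 → 1  (bit 3 = 1)
position 0: 010 → 0  (bit 2 = 0)
position 6: 001 → 1  (bit 1 = 1)
position 4: 000 → 0  (bit 0 = 0)
bits b7..b0 = 00001010 = 10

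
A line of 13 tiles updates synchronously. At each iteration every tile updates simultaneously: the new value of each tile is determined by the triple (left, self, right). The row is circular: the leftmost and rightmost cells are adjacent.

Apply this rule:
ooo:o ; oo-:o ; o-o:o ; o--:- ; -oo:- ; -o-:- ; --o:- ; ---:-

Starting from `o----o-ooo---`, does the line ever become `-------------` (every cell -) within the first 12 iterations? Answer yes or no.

------o-oo---
-------o-o---
--------o----
-------------
all cells are - at iteration 4

yes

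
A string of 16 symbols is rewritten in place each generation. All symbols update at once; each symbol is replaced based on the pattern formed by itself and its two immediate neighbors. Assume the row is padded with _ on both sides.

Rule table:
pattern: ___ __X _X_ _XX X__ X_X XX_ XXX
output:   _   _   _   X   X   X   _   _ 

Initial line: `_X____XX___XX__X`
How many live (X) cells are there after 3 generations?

generation 1: __X___X_X__X_X__
generation 2: ___X___X_X__X_X_
generation 3: ____X___X_X__X_X
count of X: 5

5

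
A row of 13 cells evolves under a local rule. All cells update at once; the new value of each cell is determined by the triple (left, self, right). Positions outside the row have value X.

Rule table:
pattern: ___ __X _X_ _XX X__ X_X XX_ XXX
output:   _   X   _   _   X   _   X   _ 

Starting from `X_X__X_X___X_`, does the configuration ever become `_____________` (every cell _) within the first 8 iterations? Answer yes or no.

iteration 1: X__XX___X_X__
iteration 2: XXX_XX_X___XX
iteration 3: __X__X__X_X__
iteration 4: XX_XX_XX___XX
iteration 5: _X__X__XX_X__
iteration 6: __XX_XX_X__XX
iteration 7: XX_X__X__XX__
iteration 8: _X__XX_XX_XXX
iteration 8 is _X__XX_XX_XXX, still not uniform _

no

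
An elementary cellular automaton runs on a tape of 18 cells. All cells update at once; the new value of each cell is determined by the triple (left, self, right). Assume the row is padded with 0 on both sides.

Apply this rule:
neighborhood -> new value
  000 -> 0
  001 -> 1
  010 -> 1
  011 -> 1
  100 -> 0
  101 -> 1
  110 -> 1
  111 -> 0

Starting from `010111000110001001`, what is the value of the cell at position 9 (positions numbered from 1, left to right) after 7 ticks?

111101001110011011
100111011010111111
101101111111100001
111111000000100011
100001000001100111
100011000011101101
100111000110111111
position 9 holds 0

0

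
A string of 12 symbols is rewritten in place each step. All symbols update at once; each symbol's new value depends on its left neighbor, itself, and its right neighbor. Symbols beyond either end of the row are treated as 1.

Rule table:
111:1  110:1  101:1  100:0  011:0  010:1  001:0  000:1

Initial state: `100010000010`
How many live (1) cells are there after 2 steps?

step 1: 101010111011
step 2: 111111011101
count of 1: 10

10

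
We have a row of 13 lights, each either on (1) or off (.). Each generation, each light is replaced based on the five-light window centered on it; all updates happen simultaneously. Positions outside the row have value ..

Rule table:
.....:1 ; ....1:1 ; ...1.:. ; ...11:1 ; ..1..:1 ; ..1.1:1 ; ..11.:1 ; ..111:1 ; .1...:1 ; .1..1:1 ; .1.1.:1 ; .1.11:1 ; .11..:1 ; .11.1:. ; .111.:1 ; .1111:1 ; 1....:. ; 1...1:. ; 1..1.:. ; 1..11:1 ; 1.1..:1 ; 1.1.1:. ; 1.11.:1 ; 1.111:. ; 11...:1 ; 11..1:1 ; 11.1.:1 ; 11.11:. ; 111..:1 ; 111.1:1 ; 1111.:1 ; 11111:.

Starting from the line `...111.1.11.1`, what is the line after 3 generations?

111.11.111111

generation 1: 1111111.11.11
generation 2: 11...11.1..11
generation 3: 111.11.111111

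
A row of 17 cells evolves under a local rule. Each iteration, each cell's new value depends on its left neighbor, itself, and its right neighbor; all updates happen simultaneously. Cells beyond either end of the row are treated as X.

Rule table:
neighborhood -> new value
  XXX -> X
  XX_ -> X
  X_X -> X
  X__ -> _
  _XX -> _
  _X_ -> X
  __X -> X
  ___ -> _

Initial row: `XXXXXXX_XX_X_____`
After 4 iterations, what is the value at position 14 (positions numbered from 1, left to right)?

XXXXXXXX_XXX____X
XXXXXXXXX_XX___X_
XXXXXXXXXX_X__XXX
XXXXXXXXXXXX_X_XX
position 14 holds X

X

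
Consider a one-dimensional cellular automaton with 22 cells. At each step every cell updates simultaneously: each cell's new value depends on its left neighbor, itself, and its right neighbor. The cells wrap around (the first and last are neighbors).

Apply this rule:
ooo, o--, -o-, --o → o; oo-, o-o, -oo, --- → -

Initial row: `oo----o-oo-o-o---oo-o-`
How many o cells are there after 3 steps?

10

step 1: --o--oo----o-oo-o---o-
step 2: -oooo--o--oo----oo-ooo
step 3: --oo-ooooo--o--o----o-
count of o: 10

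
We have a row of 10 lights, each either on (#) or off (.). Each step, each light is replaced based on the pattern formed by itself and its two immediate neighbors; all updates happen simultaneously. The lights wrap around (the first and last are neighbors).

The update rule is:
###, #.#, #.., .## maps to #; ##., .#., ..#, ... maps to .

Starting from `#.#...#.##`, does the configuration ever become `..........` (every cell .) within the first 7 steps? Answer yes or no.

no

step 1: .#.#...###
step 2: #.#.#..##.
step 3: .#.#.#.#.#
step 4: #.#.#.#.#.
step 5: .#.#.#.#.#  (repeats step 3; period 2)
step 7: .#.#.#.#.#
step 7 is .#.#.#.#.#, still not uniform .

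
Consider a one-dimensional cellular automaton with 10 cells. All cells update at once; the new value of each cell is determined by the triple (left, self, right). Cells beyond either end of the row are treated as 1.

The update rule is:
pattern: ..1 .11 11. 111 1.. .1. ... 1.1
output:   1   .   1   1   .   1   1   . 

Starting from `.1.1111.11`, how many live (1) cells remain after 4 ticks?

5

.1..111..1
.1.1.11.1.
.1.1..1.1.
.1.1.11.1.
count of 1: 5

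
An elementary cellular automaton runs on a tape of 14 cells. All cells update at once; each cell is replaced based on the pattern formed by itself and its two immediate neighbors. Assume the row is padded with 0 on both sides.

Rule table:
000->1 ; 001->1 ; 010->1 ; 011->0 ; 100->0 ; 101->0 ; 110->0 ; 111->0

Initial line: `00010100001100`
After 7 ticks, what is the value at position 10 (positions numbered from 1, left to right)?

1

11110101110001
00000100000111
11111101111000
00000000000011
11111111111100
00000000000001
11111111111111
position 10 holds 1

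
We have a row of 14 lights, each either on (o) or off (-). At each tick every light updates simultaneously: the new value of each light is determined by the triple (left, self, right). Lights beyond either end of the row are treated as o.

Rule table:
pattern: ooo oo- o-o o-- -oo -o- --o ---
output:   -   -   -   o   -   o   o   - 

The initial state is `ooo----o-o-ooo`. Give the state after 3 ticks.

tick 1: ---o--oo-o----
tick 2: o-oooo---oo--o
tick 3: ------o-o--oo-

------o-o--oo-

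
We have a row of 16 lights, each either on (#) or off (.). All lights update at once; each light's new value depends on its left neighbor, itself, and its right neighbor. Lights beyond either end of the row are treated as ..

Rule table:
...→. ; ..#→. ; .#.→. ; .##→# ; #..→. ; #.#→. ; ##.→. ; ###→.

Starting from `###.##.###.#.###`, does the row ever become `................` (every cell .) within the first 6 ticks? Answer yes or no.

yes

tick 1: #...#..#.....#..
tick 2: ................
all cells are . at tick 2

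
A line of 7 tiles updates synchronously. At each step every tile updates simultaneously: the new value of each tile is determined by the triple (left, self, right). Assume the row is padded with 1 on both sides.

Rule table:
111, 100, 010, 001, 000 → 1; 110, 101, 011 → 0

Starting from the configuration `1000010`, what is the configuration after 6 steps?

0011100

0111110
0011100
1101011
1001001
0111110  (repeats step 1; period 4)
step 6: 0011100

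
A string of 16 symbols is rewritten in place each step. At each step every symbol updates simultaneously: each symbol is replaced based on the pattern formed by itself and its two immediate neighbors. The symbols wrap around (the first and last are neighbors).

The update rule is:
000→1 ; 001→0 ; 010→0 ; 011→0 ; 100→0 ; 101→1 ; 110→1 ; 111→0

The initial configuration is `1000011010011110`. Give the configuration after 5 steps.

step 1: 0011001100000011
step 2: 0001000101111001
step 3: 0100010010001000
step 4: 0001000000100011
step 5: 0100011110001001

0100011110001001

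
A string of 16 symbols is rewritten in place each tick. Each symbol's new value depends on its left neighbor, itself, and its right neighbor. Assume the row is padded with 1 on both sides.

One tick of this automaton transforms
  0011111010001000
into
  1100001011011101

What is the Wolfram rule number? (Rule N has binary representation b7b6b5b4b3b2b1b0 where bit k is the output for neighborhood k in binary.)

position 3: 111 → 0  (bit 7 = 0)
position 6: 110 → 1  (bit 6 = 1)
position 7: 101 → 0  (bit 5 = 0)
position 0: 100 → 1  (bit 4 = 1)
position 2: 011 → 0  (bit 3 = 0)
position 8: 010 → 1  (bit 2 = 1)
position 1: 001 → 1  (bit 1 = 1)
position 10: 000 → 0  (bit 0 = 0)
bits b7..b0 = 01010110 = 86

86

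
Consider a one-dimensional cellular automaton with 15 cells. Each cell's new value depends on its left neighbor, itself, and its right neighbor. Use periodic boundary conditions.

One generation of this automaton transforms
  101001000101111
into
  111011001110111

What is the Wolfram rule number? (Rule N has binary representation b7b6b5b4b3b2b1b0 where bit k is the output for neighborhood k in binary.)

position 12: 111 → 1  (bit 7 = 1)
position 0: 110 → 1  (bit 6 = 1)
position 1: 101 → 1  (bit 5 = 1)
position 3: 100 → 0  (bit 4 = 0)
position 11: 011 → 0  (bit 3 = 0)
position 2: 010 → 1  (bit 2 = 1)
position 4: 001 → 1  (bit 1 = 1)
position 7: 000 → 0  (bit 0 = 0)
bits b7..b0 = 11100110 = 230

230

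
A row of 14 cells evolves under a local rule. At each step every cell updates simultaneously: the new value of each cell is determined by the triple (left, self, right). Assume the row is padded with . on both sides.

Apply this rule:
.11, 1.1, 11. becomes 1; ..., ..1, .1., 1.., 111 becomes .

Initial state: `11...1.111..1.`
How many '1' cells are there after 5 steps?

2

11....11.1....
11....111.....
11....1.1.....
11.....1......
11............
count of 1: 2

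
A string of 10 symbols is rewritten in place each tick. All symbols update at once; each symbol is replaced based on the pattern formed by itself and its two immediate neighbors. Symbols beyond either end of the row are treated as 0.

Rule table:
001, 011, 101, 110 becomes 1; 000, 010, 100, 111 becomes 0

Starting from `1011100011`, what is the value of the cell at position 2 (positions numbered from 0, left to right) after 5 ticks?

0110100111
1111001101
1001011110
0010110010
0101110100
position 2 holds 0

0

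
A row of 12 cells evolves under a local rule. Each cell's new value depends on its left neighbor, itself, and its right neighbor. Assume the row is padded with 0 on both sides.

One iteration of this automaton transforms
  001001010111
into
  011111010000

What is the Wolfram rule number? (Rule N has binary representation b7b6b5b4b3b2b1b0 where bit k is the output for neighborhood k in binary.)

position 10: 111 → 0  (bit 7 = 0)
position 11: 110 → 0  (bit 6 = 0)
position 6: 101 → 0  (bit 5 = 0)
position 3: 100 → 1  (bit 4 = 1)
position 9: 011 → 0  (bit 3 = 0)
position 2: 010 → 1  (bit 2 = 1)
position 1: 001 → 1  (bit 1 = 1)
position 0: 000 → 0  (bit 0 = 0)
bits b7..b0 = 00010110 = 22

22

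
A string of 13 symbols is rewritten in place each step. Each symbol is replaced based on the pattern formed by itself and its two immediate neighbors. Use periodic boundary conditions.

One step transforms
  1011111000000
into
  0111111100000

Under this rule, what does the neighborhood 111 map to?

At position 3 the neighborhood is 111; the next row has 1 there.

1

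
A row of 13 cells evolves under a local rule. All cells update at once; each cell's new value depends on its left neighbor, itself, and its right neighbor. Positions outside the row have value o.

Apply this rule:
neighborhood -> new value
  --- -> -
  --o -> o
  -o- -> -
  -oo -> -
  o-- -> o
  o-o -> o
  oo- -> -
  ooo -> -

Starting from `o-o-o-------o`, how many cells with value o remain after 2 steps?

6

step 1: -o-o-o-----o-
step 2: o-o-o-o---o-o
count of o: 6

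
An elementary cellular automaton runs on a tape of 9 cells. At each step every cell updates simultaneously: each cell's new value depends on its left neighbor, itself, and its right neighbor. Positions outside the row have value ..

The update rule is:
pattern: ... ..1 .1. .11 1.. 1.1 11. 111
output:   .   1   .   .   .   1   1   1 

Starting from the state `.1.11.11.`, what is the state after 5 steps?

step 1: 1.1.11.1.
step 2: .1.1.11..
step 3: 1.1.1.1..
step 4: .1.1.1...
step 5: 1.1.1....

1.1.1....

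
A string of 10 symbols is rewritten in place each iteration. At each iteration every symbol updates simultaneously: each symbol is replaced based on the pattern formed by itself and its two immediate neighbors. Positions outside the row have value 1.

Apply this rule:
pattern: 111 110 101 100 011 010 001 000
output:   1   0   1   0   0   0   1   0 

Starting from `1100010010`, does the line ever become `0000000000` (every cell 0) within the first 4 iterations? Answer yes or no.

1000100101
0001001010
0010010101
0100101010
iteration 4 is 0100101010, still not uniform 0

no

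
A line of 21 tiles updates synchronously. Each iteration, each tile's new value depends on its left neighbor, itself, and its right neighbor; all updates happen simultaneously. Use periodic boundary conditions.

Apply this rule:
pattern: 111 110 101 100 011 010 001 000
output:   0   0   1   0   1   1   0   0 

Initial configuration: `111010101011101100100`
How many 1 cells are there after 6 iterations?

100111111110011000100
100100000000010000100
100100000000010000100  (fixed point — unchanged through iteration 6)
count of 1: 4

4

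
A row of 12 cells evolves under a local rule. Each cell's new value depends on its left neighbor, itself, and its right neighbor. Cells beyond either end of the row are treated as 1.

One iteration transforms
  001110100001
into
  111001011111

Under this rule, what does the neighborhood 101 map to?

At position 5 the neighborhood is 101; the next row has 1 there.

1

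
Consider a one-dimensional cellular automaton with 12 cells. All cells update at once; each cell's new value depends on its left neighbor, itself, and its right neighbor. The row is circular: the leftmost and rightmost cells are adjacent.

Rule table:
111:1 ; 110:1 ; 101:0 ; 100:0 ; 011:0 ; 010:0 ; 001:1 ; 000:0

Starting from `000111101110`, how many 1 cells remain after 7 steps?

001011100110
010001101010
100010100000
000100000001
001000000010
010000000100
100000001000
count of 1: 2

2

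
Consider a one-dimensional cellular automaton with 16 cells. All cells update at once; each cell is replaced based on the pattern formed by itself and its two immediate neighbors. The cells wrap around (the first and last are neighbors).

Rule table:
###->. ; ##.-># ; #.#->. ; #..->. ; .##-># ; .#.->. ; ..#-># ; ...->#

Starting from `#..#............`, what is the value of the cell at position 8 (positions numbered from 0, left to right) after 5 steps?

..#..###########
.#..##.........#
...###.########.
####.#.#......#.
#..#.....#####..
position 8 holds .

.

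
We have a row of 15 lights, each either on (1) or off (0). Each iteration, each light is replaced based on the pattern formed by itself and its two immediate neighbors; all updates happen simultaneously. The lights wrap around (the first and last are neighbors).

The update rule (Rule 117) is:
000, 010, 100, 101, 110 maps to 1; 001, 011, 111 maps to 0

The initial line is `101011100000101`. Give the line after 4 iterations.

111100111110110
000110000011011
110011111001101
011000001100110

011000001100110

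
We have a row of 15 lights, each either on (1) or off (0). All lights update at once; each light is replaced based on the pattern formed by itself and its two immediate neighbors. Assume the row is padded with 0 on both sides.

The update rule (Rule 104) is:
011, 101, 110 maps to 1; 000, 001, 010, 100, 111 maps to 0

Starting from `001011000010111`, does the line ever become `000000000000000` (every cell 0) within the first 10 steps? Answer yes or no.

yes

000111000001101
000101000001110
000010000001010
000000000000100
000000000000000
all cells are 0 at step 5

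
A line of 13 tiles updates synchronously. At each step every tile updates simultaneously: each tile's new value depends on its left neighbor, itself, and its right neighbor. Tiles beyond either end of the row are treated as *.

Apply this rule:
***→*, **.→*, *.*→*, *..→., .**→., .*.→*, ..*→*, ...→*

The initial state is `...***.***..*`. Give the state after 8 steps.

*******.**.**

.**.***.**.*.
*.**.***.****
**.**.***.***
***.**.***.**
****.**.***.*
*****.**.***.
******.**.***
*******.**.**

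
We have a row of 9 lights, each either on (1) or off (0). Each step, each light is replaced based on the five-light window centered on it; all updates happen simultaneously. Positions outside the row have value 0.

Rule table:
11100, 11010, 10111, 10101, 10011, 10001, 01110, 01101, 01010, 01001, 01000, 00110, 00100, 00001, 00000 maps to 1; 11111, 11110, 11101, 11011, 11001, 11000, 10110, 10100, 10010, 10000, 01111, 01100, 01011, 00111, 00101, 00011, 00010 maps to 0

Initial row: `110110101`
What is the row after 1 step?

110011110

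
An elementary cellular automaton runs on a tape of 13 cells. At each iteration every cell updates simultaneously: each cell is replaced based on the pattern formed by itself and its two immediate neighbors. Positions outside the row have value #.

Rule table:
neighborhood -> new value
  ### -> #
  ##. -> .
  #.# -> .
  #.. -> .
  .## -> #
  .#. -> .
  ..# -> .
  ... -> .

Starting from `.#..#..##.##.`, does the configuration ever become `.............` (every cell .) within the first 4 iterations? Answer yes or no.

iteration 1: .......#..#..
iteration 2: .............
all cells are . at iteration 2

yes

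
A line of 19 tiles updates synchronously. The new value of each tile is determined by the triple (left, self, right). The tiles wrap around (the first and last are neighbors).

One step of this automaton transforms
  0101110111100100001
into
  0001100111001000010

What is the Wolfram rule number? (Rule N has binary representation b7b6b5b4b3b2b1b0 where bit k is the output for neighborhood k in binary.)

138

position 4: 111 → 1  (bit 7 = 1)
position 5: 110 → 0  (bit 6 = 0)
position 0: 101 → 0  (bit 5 = 0)
position 11: 100 → 0  (bit 4 = 0)
position 3: 011 → 1  (bit 3 = 1)
position 1: 010 → 0  (bit 2 = 0)
position 12: 001 → 1  (bit 1 = 1)
position 15: 000 → 0  (bit 0 = 0)
bits b7..b0 = 10001010 = 138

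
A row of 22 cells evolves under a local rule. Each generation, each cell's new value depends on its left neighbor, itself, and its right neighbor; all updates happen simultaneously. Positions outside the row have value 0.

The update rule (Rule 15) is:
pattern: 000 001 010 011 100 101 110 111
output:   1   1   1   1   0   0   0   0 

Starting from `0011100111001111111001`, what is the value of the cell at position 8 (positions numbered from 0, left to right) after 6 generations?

generation 1: 1110001100011000000011
generation 2: 1000111001110011111110
generation 3: 1011100011000110000000
generation 4: 1010001110011100111111
generation 5: 1010111000110001100000
generation 6: 1010100011100111001111
position 8 holds 1

1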